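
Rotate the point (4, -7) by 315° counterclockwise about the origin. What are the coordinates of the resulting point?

Rotation matrix for 315°: [[cos 315°, -sin 315°], [sin 315°, cos 315°]] ≈ [[0.707107, 0.707107], [-0.707107, 0.707107]]
[[0.707107, 0.707107], [-0.707107, 0.707107]] × [4, -7]ᵀ ≈ [-2.1213, -7.7782]ᵀ
Result: (-2.1213, -7.7782)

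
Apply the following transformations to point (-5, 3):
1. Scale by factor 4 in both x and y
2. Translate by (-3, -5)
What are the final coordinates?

Step 1: Scale (-5, 3) by 4 → (-20, 12)
Step 2: Translate by (-3, -5) → (-23, 7)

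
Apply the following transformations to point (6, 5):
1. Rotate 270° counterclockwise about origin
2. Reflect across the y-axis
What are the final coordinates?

Step 1: Rotate 270° → (5, -6)
Step 2: Reflect across y-axis → (-5, -6)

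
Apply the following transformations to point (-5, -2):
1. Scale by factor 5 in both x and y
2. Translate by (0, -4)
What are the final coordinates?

Step 1: Scale (-5, -2) by 5 → (-25, -10)
Step 2: Translate by (0, -4) → (-25, -14)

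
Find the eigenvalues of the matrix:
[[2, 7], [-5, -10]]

Characteristic equation: det(A - λI) = 0
λ² - (trace)λ + (det) = 0
trace = 2 + -10 = -8, det = (2)(-10) - (7)(-5) = 15
λ² - (-8)λ + (15) = 0
λ = (-8 ± √((-8)² - 4·(15))) / 2 = (-8 ± √4) / 2
Solving: λ = -5, -3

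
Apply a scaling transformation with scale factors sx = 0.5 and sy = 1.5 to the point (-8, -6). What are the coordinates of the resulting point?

Scaling matrix:
[[0.50, 0], [0, 1.50]]
Result: (-8 × 0.5, -6 × 1.5) = (-4, -9)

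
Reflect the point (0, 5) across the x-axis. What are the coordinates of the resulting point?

Reflection across x-axis: (0, 5) → (0, -5)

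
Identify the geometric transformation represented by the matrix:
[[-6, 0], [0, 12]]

This matrix represents: non-uniform scaling by sx = -6, sy = 12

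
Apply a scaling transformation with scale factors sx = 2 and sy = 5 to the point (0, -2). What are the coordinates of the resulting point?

Scaling matrix:
[[2, 0], [0, 5]]
Result: (0 × 2, -2 × 5) = (0, -10)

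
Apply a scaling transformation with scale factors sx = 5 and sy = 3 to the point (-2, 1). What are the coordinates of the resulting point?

Scaling matrix:
[[5, 0], [0, 3]]
Result: (-2 × 5, 1 × 3) = (-10, 3)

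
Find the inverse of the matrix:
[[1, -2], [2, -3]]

For [[a,b],[c,d]], inverse = (1/det)·[[d,-b],[-c,a]]
det = (1)(-3) - (-2)(2) = -3 - -4 = 1
Inverse = [[-3, 2], [-2, 1]]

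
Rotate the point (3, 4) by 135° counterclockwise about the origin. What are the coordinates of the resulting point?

Rotation matrix for 135°: [[cos 135°, -sin 135°], [sin 135°, cos 135°]] ≈ [[-0.707107, -0.707107], [0.707107, -0.707107]]
[[-0.707107, -0.707107], [0.707107, -0.707107]] × [3, 4]ᵀ ≈ [-4.9497, -0.7071]ᵀ
Result: (-4.9497, -0.7071)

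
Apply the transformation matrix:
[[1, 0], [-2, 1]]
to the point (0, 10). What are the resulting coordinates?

Matrix multiplication:
[[1, 0], [-2, 1]] × [0, 10]ᵀ
= [(1)(0) + (0)(10), (-2)(0) + (1)(10)]ᵀ
= [0, 10]ᵀ
Result: (0, 10)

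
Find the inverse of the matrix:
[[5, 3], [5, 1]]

For [[a,b],[c,d]], inverse = (1/det)·[[d,-b],[-c,a]]
det = (5)(1) - (3)(5) = 5 - 15 = -10
Inverse = (1/-10)·[[1, -3], [-5, 5]]
= [[-1/10, 3/10], [1/2, -1/2]]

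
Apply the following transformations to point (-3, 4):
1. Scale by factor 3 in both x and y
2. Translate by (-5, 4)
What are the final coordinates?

Step 1: Scale (-3, 4) by 3 → (-9, 12)
Step 2: Translate by (-5, 4) → (-14, 16)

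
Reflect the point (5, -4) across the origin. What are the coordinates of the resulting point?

Reflection across origin: (5, -4) → (-5, 4)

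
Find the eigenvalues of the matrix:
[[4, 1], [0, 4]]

Characteristic equation: det(A - λI) = 0
λ² - (trace)λ + (det) = 0
trace = 4 + 4 = 8, det = (4)(4) - (1)(0) = 16
λ² - (8)λ + (16) = 0
λ = (8 ± √((8)² - 4·(16))) / 2 = (8 ± √0) / 2
Solving: λ = 4, 4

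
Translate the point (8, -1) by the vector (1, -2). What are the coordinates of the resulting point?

Translation by (1, -2) (homogeneous matrix [[1, 0, 1], [0, 1, -2], [0, 0, 1]]):
x' = 8 + 1 = 9
y' = -1 + -2 = -3
Result: (9, -3)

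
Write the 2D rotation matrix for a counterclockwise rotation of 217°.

Rotation matrix formula: [[cos θ, -sin θ], [sin θ, cos θ]]
For θ = 217°:
cos(217°) = -0.7986
sin(217°) = -0.6018
Result: [[-0.7986, 0.6018], [-0.6018, -0.7986]]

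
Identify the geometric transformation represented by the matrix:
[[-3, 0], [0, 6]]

This matrix represents: non-uniform scaling by sx = -3, sy = 6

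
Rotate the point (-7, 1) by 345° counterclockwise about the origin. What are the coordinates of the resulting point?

Rotation matrix for 345°: [[cos 345°, -sin 345°], [sin 345°, cos 345°]] ≈ [[0.965926, 0.258819], [-0.258819, 0.965926]]
[[0.965926, 0.258819], [-0.258819, 0.965926]] × [-7, 1]ᵀ ≈ [-6.5027, 2.7777]ᵀ
Result: (-6.5027, 2.7777)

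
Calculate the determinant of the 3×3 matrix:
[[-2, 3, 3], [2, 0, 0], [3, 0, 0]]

Expansion along first row:
det = -2·det([[0,0],[0,0]]) - 3·det([[2,0],[3,0]]) + 3·det([[2,0],[3,0]])
    = -2·(0·0 - 0·0) - 3·(2·0 - 0·3) + 3·(2·0 - 0·3)
    = -2·0 - 3·0 + 3·0
    = 0 + 0 + 0 = 0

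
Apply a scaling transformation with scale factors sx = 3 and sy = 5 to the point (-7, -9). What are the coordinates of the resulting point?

Scaling matrix:
[[3, 0], [0, 5]]
Result: (-7 × 3, -9 × 5) = (-21, -45)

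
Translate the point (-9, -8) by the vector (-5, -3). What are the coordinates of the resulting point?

Translation by (-5, -3) (homogeneous matrix [[1, 0, -5], [0, 1, -3], [0, 0, 1]]):
x' = -9 + -5 = -14
y' = -8 + -3 = -11
Result: (-14, -11)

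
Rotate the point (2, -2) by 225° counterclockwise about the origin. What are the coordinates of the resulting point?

Rotation matrix for 225°: [[cos 225°, -sin 225°], [sin 225°, cos 225°]] ≈ [[-0.707107, 0.707107], [-0.707107, -0.707107]]
[[-0.707107, 0.707107], [-0.707107, -0.707107]] × [2, -2]ᵀ ≈ [-2.8284, 0]ᵀ
Result: (-2.8284, 0)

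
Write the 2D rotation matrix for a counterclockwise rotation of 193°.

Rotation matrix formula: [[cos θ, -sin θ], [sin θ, cos θ]]
For θ = 193°:
cos(193°) = -0.9744
sin(193°) = -0.2250
Result: [[-0.9744, 0.2250], [-0.2250, -0.9744]]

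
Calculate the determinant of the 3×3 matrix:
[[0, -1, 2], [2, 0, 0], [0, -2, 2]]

Expansion along first row:
det = 0·det([[0,0],[-2,2]]) - -1·det([[2,0],[0,2]]) + 2·det([[2,0],[0,-2]])
    = 0·(0·2 - 0·-2) - -1·(2·2 - 0·0) + 2·(2·-2 - 0·0)
    = 0·0 - -1·4 + 2·-4
    = 0 + 4 + -8 = -4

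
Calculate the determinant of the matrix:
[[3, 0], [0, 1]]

For a 2×2 matrix [[a, b], [c, d]], det = ad - bc
det = (3)(1) - (0)(0) = 3 - 0 = 3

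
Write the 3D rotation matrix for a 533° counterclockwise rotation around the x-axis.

Rotation matrix for counterclockwise 533° around x-axis:
cos(533°) = -0.9925, sin(533°) = 0.1219
Result: [[1, 0, 0], [0, -0.9925, -0.1219], [0, 0.1219, -0.9925]]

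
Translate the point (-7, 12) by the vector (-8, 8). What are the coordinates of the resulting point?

Translation by (-8, 8) (homogeneous matrix [[1, 0, -8], [0, 1, 8], [0, 0, 1]]):
x' = -7 + -8 = -15
y' = 12 + 8 = 20
Result: (-15, 20)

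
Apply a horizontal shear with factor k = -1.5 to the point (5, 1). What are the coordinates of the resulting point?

Shear matrix for horizontal shear with factor k = -1.5:
[[1, -1.50], [0, 1]]
Result: (5, 1) → (3.5, 1)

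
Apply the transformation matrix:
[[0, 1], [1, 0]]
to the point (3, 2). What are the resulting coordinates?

Matrix multiplication:
[[0, 1], [1, 0]] × [3, 2]ᵀ
= [(0)(3) + (1)(2), (1)(3) + (0)(2)]ᵀ
= [2, 3]ᵀ
Result: (2, 3)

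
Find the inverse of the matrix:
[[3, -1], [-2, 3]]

For [[a,b],[c,d]], inverse = (1/det)·[[d,-b],[-c,a]]
det = (3)(3) - (-1)(-2) = 9 - 2 = 7
Inverse = (1/7)·[[3, 1], [2, 3]]
= [[3/7, 1/7], [2/7, 3/7]]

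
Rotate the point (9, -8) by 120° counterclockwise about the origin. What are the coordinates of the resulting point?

Rotation matrix for 120°: [[cos 120°, -sin 120°], [sin 120°, cos 120°]] ≈ [[-0.500000, -0.866025], [0.866025, -0.500000]]
[[-0.500000, -0.866025], [0.866025, -0.500000]] × [9, -8]ᵀ ≈ [2.4282, 11.7942]ᵀ
Result: (2.4282, 11.7942)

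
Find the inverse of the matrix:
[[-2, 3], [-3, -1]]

For [[a,b],[c,d]], inverse = (1/det)·[[d,-b],[-c,a]]
det = (-2)(-1) - (3)(-3) = 2 - -9 = 11
Inverse = (1/11)·[[-1, -3], [3, -2]]
= [[-1/11, -3/11], [3/11, -2/11]]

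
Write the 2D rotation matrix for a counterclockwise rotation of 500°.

Rotation matrix formula: [[cos θ, -sin θ], [sin θ, cos θ]]
For θ = 500°:
cos(500°) = -0.7660
sin(500°) = 0.6428
Result: [[-0.7660, -0.6428], [0.6428, -0.7660]]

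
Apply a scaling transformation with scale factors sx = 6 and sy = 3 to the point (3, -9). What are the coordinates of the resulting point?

Scaling matrix:
[[6, 0], [0, 3]]
Result: (3 × 6, -9 × 3) = (18, -27)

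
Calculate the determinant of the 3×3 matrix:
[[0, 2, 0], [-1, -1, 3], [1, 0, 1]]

Expansion along first row:
det = 0·det([[-1,3],[0,1]]) - 2·det([[-1,3],[1,1]]) + 0·det([[-1,-1],[1,0]])
    = 0·(-1·1 - 3·0) - 2·(-1·1 - 3·1) + 0·(-1·0 - -1·1)
    = 0·-1 - 2·-4 + 0·1
    = 0 + 8 + 0 = 8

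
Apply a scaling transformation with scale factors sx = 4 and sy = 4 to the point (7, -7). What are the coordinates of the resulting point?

Scaling matrix:
[[4, 0], [0, 4]]
Result: (7 × 4, -7 × 4) = (28, -28)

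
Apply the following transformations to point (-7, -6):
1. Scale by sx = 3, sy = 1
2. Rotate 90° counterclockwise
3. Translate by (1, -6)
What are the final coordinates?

Step 1: Scale → (-21, -6)
Step 2: Rotate 90° → (6, -21)
Step 3: Translate → (7, -27)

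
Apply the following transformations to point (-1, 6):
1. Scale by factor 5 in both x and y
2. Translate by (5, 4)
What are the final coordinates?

Step 1: Scale (-1, 6) by 5 → (-5, 30)
Step 2: Translate by (5, 4) → (0, 34)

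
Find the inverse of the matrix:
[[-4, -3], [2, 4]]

For [[a,b],[c,d]], inverse = (1/det)·[[d,-b],[-c,a]]
det = (-4)(4) - (-3)(2) = -16 - -6 = -10
Inverse = (1/-10)·[[4, 3], [-2, -4]]
= [[-2/5, -3/10], [1/5, 2/5]]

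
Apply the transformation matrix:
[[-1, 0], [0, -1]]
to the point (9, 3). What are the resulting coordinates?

Matrix multiplication:
[[-1, 0], [0, -1]] × [9, 3]ᵀ
= [(-1)(9) + (0)(3), (0)(9) + (-1)(3)]ᵀ
= [-9, -3]ᵀ
Result: (-9, -3)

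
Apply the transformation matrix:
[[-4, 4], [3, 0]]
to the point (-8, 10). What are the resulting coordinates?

Matrix multiplication:
[[-4, 4], [3, 0]] × [-8, 10]ᵀ
= [(-4)(-8) + (4)(10), (3)(-8) + (0)(10)]ᵀ
= [72, -24]ᵀ
Result: (72, -24)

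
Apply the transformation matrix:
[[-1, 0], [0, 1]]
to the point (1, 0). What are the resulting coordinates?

Matrix multiplication:
[[-1, 0], [0, 1]] × [1, 0]ᵀ
= [(-1)(1) + (0)(0), (0)(1) + (1)(0)]ᵀ
= [-1, 0]ᵀ
Result: (-1, 0)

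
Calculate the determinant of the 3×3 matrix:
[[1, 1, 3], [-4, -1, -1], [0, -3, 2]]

Expansion along first row:
det = 1·det([[-1,-1],[-3,2]]) - 1·det([[-4,-1],[0,2]]) + 3·det([[-4,-1],[0,-3]])
    = 1·(-1·2 - -1·-3) - 1·(-4·2 - -1·0) + 3·(-4·-3 - -1·0)
    = 1·-5 - 1·-8 + 3·12
    = -5 + 8 + 36 = 39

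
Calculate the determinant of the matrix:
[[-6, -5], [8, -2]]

For a 2×2 matrix [[a, b], [c, d]], det = ad - bc
det = (-6)(-2) - (-5)(8) = 12 - -40 = 52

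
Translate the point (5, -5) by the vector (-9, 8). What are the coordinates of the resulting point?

Translation by (-9, 8) (homogeneous matrix [[1, 0, -9], [0, 1, 8], [0, 0, 1]]):
x' = 5 + -9 = -4
y' = -5 + 8 = 3
Result: (-4, 3)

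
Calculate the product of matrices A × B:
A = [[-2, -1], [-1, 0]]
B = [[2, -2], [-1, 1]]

Matrix multiplication:
C[0][0] = -2×2 + -1×-1 = -3
C[0][1] = -2×-2 + -1×1 = 3
C[1][0] = -1×2 + 0×-1 = -2
C[1][1] = -1×-2 + 0×1 = 2
Result: [[-3, 3], [-2, 2]]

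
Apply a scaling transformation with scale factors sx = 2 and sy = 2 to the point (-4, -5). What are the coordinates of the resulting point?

Scaling matrix:
[[2, 0], [0, 2]]
Result: (-4 × 2, -5 × 2) = (-8, -10)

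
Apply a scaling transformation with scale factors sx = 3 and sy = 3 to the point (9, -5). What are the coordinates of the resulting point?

Scaling matrix:
[[3, 0], [0, 3]]
Result: (9 × 3, -5 × 3) = (27, -15)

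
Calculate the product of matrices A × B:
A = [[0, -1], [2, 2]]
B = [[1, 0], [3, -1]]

Matrix multiplication:
C[0][0] = 0×1 + -1×3 = -3
C[0][1] = 0×0 + -1×-1 = 1
C[1][0] = 2×1 + 2×3 = 8
C[1][1] = 2×0 + 2×-1 = -2
Result: [[-3, 1], [8, -2]]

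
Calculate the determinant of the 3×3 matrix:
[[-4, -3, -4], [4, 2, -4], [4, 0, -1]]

Expansion along first row:
det = -4·det([[2,-4],[0,-1]]) - -3·det([[4,-4],[4,-1]]) + -4·det([[4,2],[4,0]])
    = -4·(2·-1 - -4·0) - -3·(4·-1 - -4·4) + -4·(4·0 - 2·4)
    = -4·-2 - -3·12 + -4·-8
    = 8 + 36 + 32 = 76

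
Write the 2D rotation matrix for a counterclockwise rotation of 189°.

Rotation matrix formula: [[cos θ, -sin θ], [sin θ, cos θ]]
For θ = 189°:
cos(189°) = -0.9877
sin(189°) = -0.1564
Result: [[-0.9877, 0.1564], [-0.1564, -0.9877]]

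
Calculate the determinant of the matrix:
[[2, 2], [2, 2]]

For a 2×2 matrix [[a, b], [c, d]], det = ad - bc
det = (2)(2) - (2)(2) = 4 - 4 = 0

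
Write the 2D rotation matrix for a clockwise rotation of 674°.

Rotation matrix formula: [[cos θ, -sin θ], [sin θ, cos θ]]
A clockwise rotation by 674° is equivalent to a counterclockwise rotation by -674°.
For θ = -674°:
cos(-674°) = 0.6947
sin(-674°) = 0.7193
Result: [[0.6947, -0.7193], [0.7193, 0.6947]]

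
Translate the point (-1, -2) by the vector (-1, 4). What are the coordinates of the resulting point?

Translation by (-1, 4) (homogeneous matrix [[1, 0, -1], [0, 1, 4], [0, 0, 1]]):
x' = -1 + -1 = -2
y' = -2 + 4 = 2
Result: (-2, 2)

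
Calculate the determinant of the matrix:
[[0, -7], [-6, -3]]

For a 2×2 matrix [[a, b], [c, d]], det = ad - bc
det = (0)(-3) - (-7)(-6) = 0 - 42 = -42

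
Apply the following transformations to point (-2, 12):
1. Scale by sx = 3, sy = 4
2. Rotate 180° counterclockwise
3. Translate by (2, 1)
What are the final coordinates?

Step 1: Scale → (-6, 48)
Step 2: Rotate 180° → (6, -48)
Step 3: Translate → (8, -47)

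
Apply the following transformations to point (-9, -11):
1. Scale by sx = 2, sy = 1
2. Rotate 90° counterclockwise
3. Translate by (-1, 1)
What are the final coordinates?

Step 1: Scale → (-18, -11)
Step 2: Rotate 90° → (11, -18)
Step 3: Translate → (10, -17)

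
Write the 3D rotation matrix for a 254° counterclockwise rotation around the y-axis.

Rotation matrix for counterclockwise 254° around y-axis:
cos(254°) = -0.2756, sin(254°) = -0.9613
Result: [[-0.2756, 0, -0.9613], [0, 1, 0], [0.9613, 0, -0.2756]]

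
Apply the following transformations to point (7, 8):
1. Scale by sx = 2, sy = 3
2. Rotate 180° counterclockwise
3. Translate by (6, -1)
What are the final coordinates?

Step 1: Scale → (14, 24)
Step 2: Rotate 180° → (-14, -24)
Step 3: Translate → (-8, -25)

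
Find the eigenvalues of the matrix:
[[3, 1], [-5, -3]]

Characteristic equation: det(A - λI) = 0
λ² - (trace)λ + (det) = 0
trace = 3 + -3 = 0, det = (3)(-3) - (1)(-5) = -4
λ² - (0)λ + (-4) = 0
λ = (0 ± √((0)² - 4·(-4))) / 2 = (0 ± √16) / 2
Solving: λ = -2, 2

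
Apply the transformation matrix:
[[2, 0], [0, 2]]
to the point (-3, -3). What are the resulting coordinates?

Matrix multiplication:
[[2, 0], [0, 2]] × [-3, -3]ᵀ
= [(2)(-3) + (0)(-3), (0)(-3) + (2)(-3)]ᵀ
= [-6, -6]ᵀ
Result: (-6, -6)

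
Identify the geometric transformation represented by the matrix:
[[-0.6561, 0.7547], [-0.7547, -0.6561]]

This matrix represents: rotation by 229° counterclockwise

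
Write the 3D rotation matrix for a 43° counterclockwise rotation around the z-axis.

Rotation matrix for counterclockwise 43° around z-axis:
cos(43°) = 0.7314, sin(43°) = 0.6820
Result: [[0.7314, -0.6820, 0], [0.6820, 0.7314, 0], [0, 0, 1]]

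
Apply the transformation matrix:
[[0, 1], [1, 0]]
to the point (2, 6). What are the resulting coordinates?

Matrix multiplication:
[[0, 1], [1, 0]] × [2, 6]ᵀ
= [(0)(2) + (1)(6), (1)(2) + (0)(6)]ᵀ
= [6, 2]ᵀ
Result: (6, 2)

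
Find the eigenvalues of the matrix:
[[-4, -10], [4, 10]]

Characteristic equation: det(A - λI) = 0
λ² - (trace)λ + (det) = 0
trace = -4 + 10 = 6, det = (-4)(10) - (-10)(4) = 0
λ² - (6)λ + (0) = 0
λ = (6 ± √((6)² - 4·(0))) / 2 = (6 ± √36) / 2
Solving: λ = 0, 6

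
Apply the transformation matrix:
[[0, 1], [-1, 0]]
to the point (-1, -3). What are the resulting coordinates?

Matrix multiplication:
[[0, 1], [-1, 0]] × [-1, -3]ᵀ
= [(0)(-1) + (1)(-3), (-1)(-1) + (0)(-3)]ᵀ
= [-3, 1]ᵀ
Result: (-3, 1)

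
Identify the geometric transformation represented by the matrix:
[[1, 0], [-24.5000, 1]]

This matrix represents: vertical shear with factor -24.5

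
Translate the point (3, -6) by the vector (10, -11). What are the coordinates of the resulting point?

Translation by (10, -11) (homogeneous matrix [[1, 0, 10], [0, 1, -11], [0, 0, 1]]):
x' = 3 + 10 = 13
y' = -6 + -11 = -17
Result: (13, -17)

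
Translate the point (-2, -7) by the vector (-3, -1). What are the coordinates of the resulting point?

Translation by (-3, -1) (homogeneous matrix [[1, 0, -3], [0, 1, -1], [0, 0, 1]]):
x' = -2 + -3 = -5
y' = -7 + -1 = -8
Result: (-5, -8)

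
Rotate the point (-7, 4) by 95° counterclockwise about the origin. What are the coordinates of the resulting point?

Rotation matrix for 95°: [[cos 95°, -sin 95°], [sin 95°, cos 95°]] ≈ [[-0.087156, -0.996195], [0.996195, -0.087156]]
[[-0.087156, -0.996195], [0.996195, -0.087156]] × [-7, 4]ᵀ ≈ [-3.3747, -7.3220]ᵀ
Result: (-3.3747, -7.3220)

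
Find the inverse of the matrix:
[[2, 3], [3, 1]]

For [[a,b],[c,d]], inverse = (1/det)·[[d,-b],[-c,a]]
det = (2)(1) - (3)(3) = 2 - 9 = -7
Inverse = (1/-7)·[[1, -3], [-3, 2]]
= [[-1/7, 3/7], [3/7, -2/7]]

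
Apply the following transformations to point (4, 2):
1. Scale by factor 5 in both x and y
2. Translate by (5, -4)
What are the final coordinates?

Step 1: Scale (4, 2) by 5 → (20, 10)
Step 2: Translate by (5, -4) → (25, 6)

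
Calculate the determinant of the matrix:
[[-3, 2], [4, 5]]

For a 2×2 matrix [[a, b], [c, d]], det = ad - bc
det = (-3)(5) - (2)(4) = -15 - 8 = -23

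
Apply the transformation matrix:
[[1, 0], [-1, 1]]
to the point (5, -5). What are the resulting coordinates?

Matrix multiplication:
[[1, 0], [-1, 1]] × [5, -5]ᵀ
= [(1)(5) + (0)(-5), (-1)(5) + (1)(-5)]ᵀ
= [5, -10]ᵀ
Result: (5, -10)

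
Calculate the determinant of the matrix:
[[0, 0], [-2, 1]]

For a 2×2 matrix [[a, b], [c, d]], det = ad - bc
det = (0)(1) - (0)(-2) = 0 - 0 = 0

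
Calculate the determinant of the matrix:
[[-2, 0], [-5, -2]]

For a 2×2 matrix [[a, b], [c, d]], det = ad - bc
det = (-2)(-2) - (0)(-5) = 4 - 0 = 4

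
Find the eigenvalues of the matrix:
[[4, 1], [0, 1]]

Characteristic equation: det(A - λI) = 0
λ² - (trace)λ + (det) = 0
trace = 4 + 1 = 5, det = (4)(1) - (1)(0) = 4
λ² - (5)λ + (4) = 0
λ = (5 ± √((5)² - 4·(4))) / 2 = (5 ± √9) / 2
Solving: λ = 1, 4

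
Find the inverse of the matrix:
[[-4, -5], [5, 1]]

For [[a,b],[c,d]], inverse = (1/det)·[[d,-b],[-c,a]]
det = (-4)(1) - (-5)(5) = -4 - -25 = 21
Inverse = (1/21)·[[1, 5], [-5, -4]]
= [[1/21, 5/21], [-5/21, -4/21]]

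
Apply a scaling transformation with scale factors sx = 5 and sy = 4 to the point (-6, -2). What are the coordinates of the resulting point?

Scaling matrix:
[[5, 0], [0, 4]]
Result: (-6 × 5, -2 × 4) = (-30, -8)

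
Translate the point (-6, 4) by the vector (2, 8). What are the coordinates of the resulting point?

Translation by (2, 8) (homogeneous matrix [[1, 0, 2], [0, 1, 8], [0, 0, 1]]):
x' = -6 + 2 = -4
y' = 4 + 8 = 12
Result: (-4, 12)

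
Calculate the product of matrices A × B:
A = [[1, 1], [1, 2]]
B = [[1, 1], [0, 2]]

Matrix multiplication:
C[0][0] = 1×1 + 1×0 = 1
C[0][1] = 1×1 + 1×2 = 3
C[1][0] = 1×1 + 2×0 = 1
C[1][1] = 1×1 + 2×2 = 5
Result: [[1, 3], [1, 5]]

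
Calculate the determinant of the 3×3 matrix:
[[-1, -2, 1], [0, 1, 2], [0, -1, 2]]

Expansion along first row:
det = -1·det([[1,2],[-1,2]]) - -2·det([[0,2],[0,2]]) + 1·det([[0,1],[0,-1]])
    = -1·(1·2 - 2·-1) - -2·(0·2 - 2·0) + 1·(0·-1 - 1·0)
    = -1·4 - -2·0 + 1·0
    = -4 + 0 + 0 = -4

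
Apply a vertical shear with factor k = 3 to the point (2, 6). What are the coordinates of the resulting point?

Shear matrix for vertical shear with factor k = 3:
[[1, 0], [3, 1]]
Result: (2, 6) → (2, 12)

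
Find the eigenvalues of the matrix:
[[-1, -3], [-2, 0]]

Characteristic equation: det(A - λI) = 0
λ² - (trace)λ + (det) = 0
trace = -1 + 0 = -1, det = (-1)(0) - (-3)(-2) = -6
λ² - (-1)λ + (-6) = 0
λ = (-1 ± √((-1)² - 4·(-6))) / 2 = (-1 ± √25) / 2
Solving: λ = -3, 2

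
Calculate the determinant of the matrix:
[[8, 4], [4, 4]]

For a 2×2 matrix [[a, b], [c, d]], det = ad - bc
det = (8)(4) - (4)(4) = 32 - 16 = 16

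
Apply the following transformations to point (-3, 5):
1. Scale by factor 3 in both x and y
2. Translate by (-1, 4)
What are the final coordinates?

Step 1: Scale (-3, 5) by 3 → (-9, 15)
Step 2: Translate by (-1, 4) → (-10, 19)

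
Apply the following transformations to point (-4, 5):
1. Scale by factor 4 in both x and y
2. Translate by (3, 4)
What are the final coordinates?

Step 1: Scale (-4, 5) by 4 → (-16, 20)
Step 2: Translate by (3, 4) → (-13, 24)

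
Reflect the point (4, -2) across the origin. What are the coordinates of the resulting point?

Reflection across origin: (4, -2) → (-4, 2)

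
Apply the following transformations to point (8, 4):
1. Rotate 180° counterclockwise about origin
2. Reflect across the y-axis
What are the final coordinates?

Step 1: Rotate 180° → (-8, -4)
Step 2: Reflect across y-axis → (8, -4)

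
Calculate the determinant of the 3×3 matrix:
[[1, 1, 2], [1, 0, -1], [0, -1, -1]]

Expansion along first row:
det = 1·det([[0,-1],[-1,-1]]) - 1·det([[1,-1],[0,-1]]) + 2·det([[1,0],[0,-1]])
    = 1·(0·-1 - -1·-1) - 1·(1·-1 - -1·0) + 2·(1·-1 - 0·0)
    = 1·-1 - 1·-1 + 2·-1
    = -1 + 1 + -2 = -2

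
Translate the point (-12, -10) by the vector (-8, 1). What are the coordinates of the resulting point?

Translation by (-8, 1) (homogeneous matrix [[1, 0, -8], [0, 1, 1], [0, 0, 1]]):
x' = -12 + -8 = -20
y' = -10 + 1 = -9
Result: (-20, -9)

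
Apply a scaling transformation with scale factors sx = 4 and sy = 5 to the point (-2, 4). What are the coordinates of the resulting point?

Scaling matrix:
[[4, 0], [0, 5]]
Result: (-2 × 4, 4 × 5) = (-8, 20)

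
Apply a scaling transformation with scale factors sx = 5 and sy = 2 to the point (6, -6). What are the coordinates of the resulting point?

Scaling matrix:
[[5, 0], [0, 2]]
Result: (6 × 5, -6 × 2) = (30, -12)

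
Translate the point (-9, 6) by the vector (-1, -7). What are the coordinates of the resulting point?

Translation by (-1, -7) (homogeneous matrix [[1, 0, -1], [0, 1, -7], [0, 0, 1]]):
x' = -9 + -1 = -10
y' = 6 + -7 = -1
Result: (-10, -1)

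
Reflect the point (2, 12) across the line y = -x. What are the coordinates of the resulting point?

Reflection across line y = -x: (2, 12) → (-12, -2)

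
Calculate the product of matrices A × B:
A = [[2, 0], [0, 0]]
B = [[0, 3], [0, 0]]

Matrix multiplication:
C[0][0] = 2×0 + 0×0 = 0
C[0][1] = 2×3 + 0×0 = 6
C[1][0] = 0×0 + 0×0 = 0
C[1][1] = 0×3 + 0×0 = 0
Result: [[0, 6], [0, 0]]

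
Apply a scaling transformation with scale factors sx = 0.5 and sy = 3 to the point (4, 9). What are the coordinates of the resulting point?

Scaling matrix:
[[0.50, 0], [0, 3]]
Result: (4 × 0.5, 9 × 3) = (2, 27)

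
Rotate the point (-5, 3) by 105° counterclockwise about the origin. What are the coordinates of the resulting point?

Rotation matrix for 105°: [[cos 105°, -sin 105°], [sin 105°, cos 105°]] ≈ [[-0.258819, -0.965926], [0.965926, -0.258819]]
[[-0.258819, -0.965926], [0.965926, -0.258819]] × [-5, 3]ᵀ ≈ [-1.6037, -5.6061]ᵀ
Result: (-1.6037, -5.6061)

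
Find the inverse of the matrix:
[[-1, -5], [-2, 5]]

For [[a,b],[c,d]], inverse = (1/det)·[[d,-b],[-c,a]]
det = (-1)(5) - (-5)(-2) = -5 - 10 = -15
Inverse = (1/-15)·[[5, 5], [2, -1]]
= [[-1/3, -1/3], [-2/15, 1/15]]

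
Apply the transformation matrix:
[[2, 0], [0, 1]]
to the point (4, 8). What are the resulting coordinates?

Matrix multiplication:
[[2, 0], [0, 1]] × [4, 8]ᵀ
= [(2)(4) + (0)(8), (0)(4) + (1)(8)]ᵀ
= [8, 8]ᵀ
Result: (8, 8)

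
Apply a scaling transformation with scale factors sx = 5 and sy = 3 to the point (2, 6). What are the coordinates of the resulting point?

Scaling matrix:
[[5, 0], [0, 3]]
Result: (2 × 5, 6 × 3) = (10, 18)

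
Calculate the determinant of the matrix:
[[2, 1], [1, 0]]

For a 2×2 matrix [[a, b], [c, d]], det = ad - bc
det = (2)(0) - (1)(1) = 0 - 1 = -1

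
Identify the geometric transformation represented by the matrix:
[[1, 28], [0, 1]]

This matrix represents: horizontal shear with factor 28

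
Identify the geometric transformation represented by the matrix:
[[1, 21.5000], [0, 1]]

This matrix represents: horizontal shear with factor 21.5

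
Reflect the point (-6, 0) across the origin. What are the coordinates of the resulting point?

Reflection across origin: (-6, 0) → (6, 0)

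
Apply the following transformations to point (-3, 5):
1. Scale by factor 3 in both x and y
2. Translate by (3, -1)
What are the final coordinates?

Step 1: Scale (-3, 5) by 3 → (-9, 15)
Step 2: Translate by (3, -1) → (-6, 14)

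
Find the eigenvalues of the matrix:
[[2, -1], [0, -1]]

Characteristic equation: det(A - λI) = 0
λ² - (trace)λ + (det) = 0
trace = 2 + -1 = 1, det = (2)(-1) - (-1)(0) = -2
λ² - (1)λ + (-2) = 0
λ = (1 ± √((1)² - 4·(-2))) / 2 = (1 ± √9) / 2
Solving: λ = -1, 2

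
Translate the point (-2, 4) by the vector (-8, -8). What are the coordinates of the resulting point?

Translation by (-8, -8) (homogeneous matrix [[1, 0, -8], [0, 1, -8], [0, 0, 1]]):
x' = -2 + -8 = -10
y' = 4 + -8 = -4
Result: (-10, -4)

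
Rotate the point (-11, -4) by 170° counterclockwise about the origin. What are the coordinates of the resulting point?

Rotation matrix for 170°: [[cos 170°, -sin 170°], [sin 170°, cos 170°]] ≈ [[-0.984808, -0.173648], [0.173648, -0.984808]]
[[-0.984808, -0.173648], [0.173648, -0.984808]] × [-11, -4]ᵀ ≈ [11.5275, 2.0291]ᵀ
Result: (11.5275, 2.0291)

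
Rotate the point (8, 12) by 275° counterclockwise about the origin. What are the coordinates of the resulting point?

Rotation matrix for 275°: [[cos 275°, -sin 275°], [sin 275°, cos 275°]] ≈ [[0.087156, 0.996195], [-0.996195, 0.087156]]
[[0.087156, 0.996195], [-0.996195, 0.087156]] × [8, 12]ᵀ ≈ [12.6516, -6.9237]ᵀ
Result: (12.6516, -6.9237)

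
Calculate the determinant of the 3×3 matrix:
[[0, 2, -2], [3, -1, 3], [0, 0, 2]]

Expansion along first row:
det = 0·det([[-1,3],[0,2]]) - 2·det([[3,3],[0,2]]) + -2·det([[3,-1],[0,0]])
    = 0·(-1·2 - 3·0) - 2·(3·2 - 3·0) + -2·(3·0 - -1·0)
    = 0·-2 - 2·6 + -2·0
    = 0 + -12 + 0 = -12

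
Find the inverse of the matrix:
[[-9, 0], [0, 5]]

For [[a,b],[c,d]], inverse = (1/det)·[[d,-b],[-c,a]]
det = (-9)(5) - (0)(0) = -45 - 0 = -45
Inverse = (1/-45)·[[5, 0], [0, -9]]
= [[-1/9, 0], [0, 1/5]]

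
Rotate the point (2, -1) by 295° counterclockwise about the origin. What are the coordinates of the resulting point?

Rotation matrix for 295°: [[cos 295°, -sin 295°], [sin 295°, cos 295°]] ≈ [[0.422618, 0.906308], [-0.906308, 0.422618]]
[[0.422618, 0.906308], [-0.906308, 0.422618]] × [2, -1]ᵀ ≈ [-0.0611, -2.2352]ᵀ
Result: (-0.0611, -2.2352)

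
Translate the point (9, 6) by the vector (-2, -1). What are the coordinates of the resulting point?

Translation by (-2, -1) (homogeneous matrix [[1, 0, -2], [0, 1, -1], [0, 0, 1]]):
x' = 9 + -2 = 7
y' = 6 + -1 = 5
Result: (7, 5)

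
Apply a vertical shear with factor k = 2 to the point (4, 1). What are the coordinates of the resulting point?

Shear matrix for vertical shear with factor k = 2:
[[1, 0], [2, 1]]
Result: (4, 1) → (4, 9)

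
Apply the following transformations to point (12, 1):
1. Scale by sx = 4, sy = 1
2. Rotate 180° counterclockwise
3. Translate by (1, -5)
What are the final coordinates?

Step 1: Scale → (48, 1)
Step 2: Rotate 180° → (-48, -1)
Step 3: Translate → (-47, -6)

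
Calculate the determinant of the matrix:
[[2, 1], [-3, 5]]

For a 2×2 matrix [[a, b], [c, d]], det = ad - bc
det = (2)(5) - (1)(-3) = 10 - -3 = 13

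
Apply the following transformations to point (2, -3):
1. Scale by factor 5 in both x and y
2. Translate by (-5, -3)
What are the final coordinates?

Step 1: Scale (2, -3) by 5 → (10, -15)
Step 2: Translate by (-5, -3) → (5, -18)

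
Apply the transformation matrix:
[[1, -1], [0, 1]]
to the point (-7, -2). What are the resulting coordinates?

Matrix multiplication:
[[1, -1], [0, 1]] × [-7, -2]ᵀ
= [(1)(-7) + (-1)(-2), (0)(-7) + (1)(-2)]ᵀ
= [-5, -2]ᵀ
Result: (-5, -2)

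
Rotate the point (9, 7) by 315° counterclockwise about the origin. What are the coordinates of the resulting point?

Rotation matrix for 315°: [[cos 315°, -sin 315°], [sin 315°, cos 315°]] ≈ [[0.707107, 0.707107], [-0.707107, 0.707107]]
[[0.707107, 0.707107], [-0.707107, 0.707107]] × [9, 7]ᵀ ≈ [11.3137, -1.4142]ᵀ
Result: (11.3137, -1.4142)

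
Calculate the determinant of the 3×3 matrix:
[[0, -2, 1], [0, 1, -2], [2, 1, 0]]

Expansion along first row:
det = 0·det([[1,-2],[1,0]]) - -2·det([[0,-2],[2,0]]) + 1·det([[0,1],[2,1]])
    = 0·(1·0 - -2·1) - -2·(0·0 - -2·2) + 1·(0·1 - 1·2)
    = 0·2 - -2·4 + 1·-2
    = 0 + 8 + -2 = 6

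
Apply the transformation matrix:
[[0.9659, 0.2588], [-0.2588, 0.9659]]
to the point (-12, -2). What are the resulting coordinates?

Matrix multiplication:
[[0.9659, 0.2588], [-0.2588, 0.9659]] × [-12, -2]ᵀ
= [(0.9659)(-12) + (0.2588)(-2), (-0.2588)(-12) + (0.9659)(-2)]ᵀ
= [-12.1084, 1.1738]ᵀ
Result: (-12.1084, 1.1738)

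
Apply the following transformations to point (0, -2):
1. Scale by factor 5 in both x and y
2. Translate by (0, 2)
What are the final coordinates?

Step 1: Scale (0, -2) by 5 → (0, -10)
Step 2: Translate by (0, 2) → (0, -8)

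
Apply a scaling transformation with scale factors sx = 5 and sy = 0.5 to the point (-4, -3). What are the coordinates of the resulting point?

Scaling matrix:
[[5, 0], [0, 0.50]]
Result: (-4 × 5, -3 × 0.5) = (-20, -1.5)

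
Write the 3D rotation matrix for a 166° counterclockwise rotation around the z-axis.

Rotation matrix for counterclockwise 166° around z-axis:
cos(166°) = -0.9703, sin(166°) = 0.2419
Result: [[-0.9703, -0.2419, 0], [0.2419, -0.9703, 0], [0, 0, 1]]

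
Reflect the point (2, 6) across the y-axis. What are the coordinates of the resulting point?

Reflection across y-axis: (2, 6) → (-2, 6)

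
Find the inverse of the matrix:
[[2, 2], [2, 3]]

For [[a,b],[c,d]], inverse = (1/det)·[[d,-b],[-c,a]]
det = (2)(3) - (2)(2) = 6 - 4 = 2
Inverse = (1/2)·[[3, -2], [-2, 2]]
= [[3/2, -1], [-1, 1]]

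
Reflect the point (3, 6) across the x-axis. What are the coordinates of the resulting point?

Reflection across x-axis: (3, 6) → (3, -6)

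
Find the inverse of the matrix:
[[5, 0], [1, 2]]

For [[a,b],[c,d]], inverse = (1/det)·[[d,-b],[-c,a]]
det = (5)(2) - (0)(1) = 10 - 0 = 10
Inverse = (1/10)·[[2, 0], [-1, 5]]
= [[1/5, 0], [-1/10, 1/2]]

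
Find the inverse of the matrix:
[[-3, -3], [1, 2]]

For [[a,b],[c,d]], inverse = (1/det)·[[d,-b],[-c,a]]
det = (-3)(2) - (-3)(1) = -6 - -3 = -3
Inverse = (1/-3)·[[2, 3], [-1, -3]]
= [[-2/3, -1], [1/3, 1]]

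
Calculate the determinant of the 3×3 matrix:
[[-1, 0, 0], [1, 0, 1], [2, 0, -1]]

Expansion along first row:
det = -1·det([[0,1],[0,-1]]) - 0·det([[1,1],[2,-1]]) + 0·det([[1,0],[2,0]])
    = -1·(0·-1 - 1·0) - 0·(1·-1 - 1·2) + 0·(1·0 - 0·2)
    = -1·0 - 0·-3 + 0·0
    = 0 + 0 + 0 = 0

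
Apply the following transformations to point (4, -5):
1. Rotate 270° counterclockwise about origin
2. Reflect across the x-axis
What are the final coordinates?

Step 1: Rotate 270° → (-5, -4)
Step 2: Reflect across x-axis → (-5, 4)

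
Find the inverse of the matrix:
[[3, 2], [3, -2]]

For [[a,b],[c,d]], inverse = (1/det)·[[d,-b],[-c,a]]
det = (3)(-2) - (2)(3) = -6 - 6 = -12
Inverse = (1/-12)·[[-2, -2], [-3, 3]]
= [[1/6, 1/6], [1/4, -1/4]]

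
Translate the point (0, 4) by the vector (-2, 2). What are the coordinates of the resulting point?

Translation by (-2, 2) (homogeneous matrix [[1, 0, -2], [0, 1, 2], [0, 0, 1]]):
x' = 0 + -2 = -2
y' = 4 + 2 = 6
Result: (-2, 6)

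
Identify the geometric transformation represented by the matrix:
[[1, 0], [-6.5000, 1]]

This matrix represents: vertical shear with factor -6.5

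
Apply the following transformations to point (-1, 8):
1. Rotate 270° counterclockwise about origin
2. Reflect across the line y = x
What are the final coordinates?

Step 1: Rotate 270° → (8, 1)
Step 2: Reflect across line y = x → (1, 8)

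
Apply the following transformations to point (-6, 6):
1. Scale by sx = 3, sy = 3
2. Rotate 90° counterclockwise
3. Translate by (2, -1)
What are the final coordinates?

Step 1: Scale → (-18, 18)
Step 2: Rotate 90° → (-18, -18)
Step 3: Translate → (-16, -19)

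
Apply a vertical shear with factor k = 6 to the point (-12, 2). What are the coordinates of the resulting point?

Shear matrix for vertical shear with factor k = 6:
[[1, 0], [6, 1]]
Result: (-12, 2) → (-12, -70)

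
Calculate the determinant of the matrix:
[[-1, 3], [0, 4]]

For a 2×2 matrix [[a, b], [c, d]], det = ad - bc
det = (-1)(4) - (3)(0) = -4 - 0 = -4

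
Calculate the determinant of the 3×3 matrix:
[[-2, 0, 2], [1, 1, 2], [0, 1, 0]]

Expansion along first row:
det = -2·det([[1,2],[1,0]]) - 0·det([[1,2],[0,0]]) + 2·det([[1,1],[0,1]])
    = -2·(1·0 - 2·1) - 0·(1·0 - 2·0) + 2·(1·1 - 1·0)
    = -2·-2 - 0·0 + 2·1
    = 4 + 0 + 2 = 6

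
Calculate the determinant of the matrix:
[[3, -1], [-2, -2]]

For a 2×2 matrix [[a, b], [c, d]], det = ad - bc
det = (3)(-2) - (-1)(-2) = -6 - 2 = -8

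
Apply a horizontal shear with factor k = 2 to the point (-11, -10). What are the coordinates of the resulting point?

Shear matrix for horizontal shear with factor k = 2:
[[1, 2], [0, 1]]
Result: (-11, -10) → (-31, -10)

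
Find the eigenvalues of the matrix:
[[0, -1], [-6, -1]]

Characteristic equation: det(A - λI) = 0
λ² - (trace)λ + (det) = 0
trace = 0 + -1 = -1, det = (0)(-1) - (-1)(-6) = -6
λ² - (-1)λ + (-6) = 0
λ = (-1 ± √((-1)² - 4·(-6))) / 2 = (-1 ± √25) / 2
Solving: λ = -3, 2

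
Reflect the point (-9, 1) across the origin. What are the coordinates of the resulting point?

Reflection across origin: (-9, 1) → (9, -1)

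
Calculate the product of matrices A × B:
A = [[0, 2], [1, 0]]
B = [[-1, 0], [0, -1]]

Matrix multiplication:
C[0][0] = 0×-1 + 2×0 = 0
C[0][1] = 0×0 + 2×-1 = -2
C[1][0] = 1×-1 + 0×0 = -1
C[1][1] = 1×0 + 0×-1 = 0
Result: [[0, -2], [-1, 0]]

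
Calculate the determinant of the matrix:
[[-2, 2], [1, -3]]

For a 2×2 matrix [[a, b], [c, d]], det = ad - bc
det = (-2)(-3) - (2)(1) = 6 - 2 = 4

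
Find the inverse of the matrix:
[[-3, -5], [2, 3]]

For [[a,b],[c,d]], inverse = (1/det)·[[d,-b],[-c,a]]
det = (-3)(3) - (-5)(2) = -9 - -10 = 1
Inverse = [[3, 5], [-2, -3]]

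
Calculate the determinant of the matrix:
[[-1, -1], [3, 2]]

For a 2×2 matrix [[a, b], [c, d]], det = ad - bc
det = (-1)(2) - (-1)(3) = -2 - -3 = 1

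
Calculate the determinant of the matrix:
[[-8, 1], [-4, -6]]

For a 2×2 matrix [[a, b], [c, d]], det = ad - bc
det = (-8)(-6) - (1)(-4) = 48 - -4 = 52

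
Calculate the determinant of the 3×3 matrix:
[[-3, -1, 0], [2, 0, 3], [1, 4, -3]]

Expansion along first row:
det = -3·det([[0,3],[4,-3]]) - -1·det([[2,3],[1,-3]]) + 0·det([[2,0],[1,4]])
    = -3·(0·-3 - 3·4) - -1·(2·-3 - 3·1) + 0·(2·4 - 0·1)
    = -3·-12 - -1·-9 + 0·8
    = 36 + -9 + 0 = 27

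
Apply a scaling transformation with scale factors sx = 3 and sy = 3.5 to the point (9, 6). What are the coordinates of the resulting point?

Scaling matrix:
[[3, 0], [0, 3.50]]
Result: (9 × 3, 6 × 3.5) = (27, 21)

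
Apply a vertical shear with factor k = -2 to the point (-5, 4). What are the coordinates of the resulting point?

Shear matrix for vertical shear with factor k = -2:
[[1, 0], [-2, 1]]
Result: (-5, 4) → (-5, 14)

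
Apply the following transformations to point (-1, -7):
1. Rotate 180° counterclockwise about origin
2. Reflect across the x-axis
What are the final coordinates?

Step 1: Rotate 180° → (1, 7)
Step 2: Reflect across x-axis → (1, -7)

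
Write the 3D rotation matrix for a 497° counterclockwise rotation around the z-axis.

Rotation matrix for counterclockwise 497° around z-axis:
cos(497°) = -0.7314, sin(497°) = 0.6820
Result: [[-0.7314, -0.6820, 0], [0.6820, -0.7314, 0], [0, 0, 1]]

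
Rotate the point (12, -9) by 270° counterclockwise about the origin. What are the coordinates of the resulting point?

Rotation matrix for 270°: [[cos 270°, -sin 270°], [sin 270°, cos 270°]] = [[0, 1], [-1, 0]]
[[0, 1], [-1, 0]] × [12, -9]ᵀ = [-9, -12]ᵀ
Result: (-9, -12)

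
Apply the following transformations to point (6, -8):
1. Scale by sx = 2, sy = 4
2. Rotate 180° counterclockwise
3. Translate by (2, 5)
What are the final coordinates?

Step 1: Scale → (12, -32)
Step 2: Rotate 180° → (-12, 32)
Step 3: Translate → (-10, 37)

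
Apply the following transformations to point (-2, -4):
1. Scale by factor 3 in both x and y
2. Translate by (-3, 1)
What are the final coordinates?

Step 1: Scale (-2, -4) by 3 → (-6, -12)
Step 2: Translate by (-3, 1) → (-9, -11)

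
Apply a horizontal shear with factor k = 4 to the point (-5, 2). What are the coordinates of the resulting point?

Shear matrix for horizontal shear with factor k = 4:
[[1, 4], [0, 1]]
Result: (-5, 2) → (3, 2)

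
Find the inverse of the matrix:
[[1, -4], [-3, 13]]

For [[a,b],[c,d]], inverse = (1/det)·[[d,-b],[-c,a]]
det = (1)(13) - (-4)(-3) = 13 - 12 = 1
Inverse = [[13, 4], [3, 1]]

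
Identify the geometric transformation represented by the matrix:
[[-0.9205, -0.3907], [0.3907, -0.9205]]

This matrix represents: rotation by 157° counterclockwise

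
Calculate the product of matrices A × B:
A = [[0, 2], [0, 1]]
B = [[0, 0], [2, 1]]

Matrix multiplication:
C[0][0] = 0×0 + 2×2 = 4
C[0][1] = 0×0 + 2×1 = 2
C[1][0] = 0×0 + 1×2 = 2
C[1][1] = 0×0 + 1×1 = 1
Result: [[4, 2], [2, 1]]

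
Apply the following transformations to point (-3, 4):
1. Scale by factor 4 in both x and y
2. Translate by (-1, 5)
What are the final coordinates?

Step 1: Scale (-3, 4) by 4 → (-12, 16)
Step 2: Translate by (-1, 5) → (-13, 21)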